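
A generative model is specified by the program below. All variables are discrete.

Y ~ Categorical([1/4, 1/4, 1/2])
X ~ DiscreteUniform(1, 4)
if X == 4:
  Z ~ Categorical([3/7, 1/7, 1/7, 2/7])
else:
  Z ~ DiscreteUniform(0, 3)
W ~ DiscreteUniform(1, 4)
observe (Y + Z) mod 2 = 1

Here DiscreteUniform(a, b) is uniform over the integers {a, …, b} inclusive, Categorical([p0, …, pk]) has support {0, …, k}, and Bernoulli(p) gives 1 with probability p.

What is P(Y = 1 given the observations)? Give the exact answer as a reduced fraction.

P(Y = 1 | obs) = 29/110

Enumerate traces; 96 have nonzero weight after conditioning:
  (Y=0, X=1, Z=1, W=1) weight 1/256
  (Y=0, X=1, Z=1, W=2) weight 1/256
  (Y=0, X=1, Z=1, W=3) weight 1/256
  (Y=0, X=1, Z=1, W=4) weight 1/256
  (Y=0, X=1, Z=3, W=1) weight 1/256
  (Y=0, X=1, Z=3, W=2) weight 1/256
  (Y=0, X=1, Z=3, W=3) weight 1/256
  (Y=0, X=1, Z=3, W=4) weight 1/256
  (Y=1, X=1, Z=0, W=1) weight 1/256
  (Y=2, X=1, Z=1, W=1) weight 1/128
  … 86 more
Group by Y:
  weight(Y=0) = 27/224
  weight(Y=1) = 29/224
  weight(Y=2) = 27/112
Total weight = 27/224 + 29/224 + 27/112 = 55/112
P(Y=0 | obs) = 27/224 / 55/112 = 27/110
P(Y=1 | obs) = 29/224 / 55/112 = 29/110
P(Y=2 | obs) = 27/112 / 55/112 = 27/55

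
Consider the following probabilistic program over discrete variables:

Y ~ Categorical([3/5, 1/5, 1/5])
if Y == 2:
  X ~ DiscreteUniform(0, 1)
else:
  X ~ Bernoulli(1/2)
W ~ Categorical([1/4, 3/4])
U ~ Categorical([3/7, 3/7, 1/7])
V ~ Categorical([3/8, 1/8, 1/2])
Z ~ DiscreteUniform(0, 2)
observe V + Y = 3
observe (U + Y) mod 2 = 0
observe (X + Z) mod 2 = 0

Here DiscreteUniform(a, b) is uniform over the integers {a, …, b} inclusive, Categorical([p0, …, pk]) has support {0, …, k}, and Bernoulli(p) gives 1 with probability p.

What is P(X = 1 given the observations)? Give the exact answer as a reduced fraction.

Enumerate traces; 18 have nonzero weight after conditioning:
  (Y=1, X=0, W=0, U=1, V=2, Z=0) weight 1/560
  (Y=1, X=0, W=0, U=1, V=2, Z=2) weight 1/560
  (Y=1, X=0, W=1, U=1, V=2, Z=0) weight 3/560
  (Y=1, X=0, W=1, U=1, V=2, Z=2) weight 3/560
  (Y=1, X=1, W=0, U=1, V=2, Z=1) weight 1/560
  (Y=1, X=1, W=1, U=1, V=2, Z=1) weight 3/560
  (Y=2, X=0, W=0, U=0, V=1, Z=0) weight 1/2240
  (Y=2, X=0, W=0, U=0, V=1, Z=2) weight 1/2240
  … 10 more
Group by X:
  weight(X=0) = 2/105
  weight(X=1) = 1/105
Total weight = 2/105 + 1/105 = 1/35
P(X=0 | obs) = 2/105 / 1/35 = 2/3
P(X=1 | obs) = 1/105 / 1/35 = 1/3

P(X = 1 | obs) = 1/3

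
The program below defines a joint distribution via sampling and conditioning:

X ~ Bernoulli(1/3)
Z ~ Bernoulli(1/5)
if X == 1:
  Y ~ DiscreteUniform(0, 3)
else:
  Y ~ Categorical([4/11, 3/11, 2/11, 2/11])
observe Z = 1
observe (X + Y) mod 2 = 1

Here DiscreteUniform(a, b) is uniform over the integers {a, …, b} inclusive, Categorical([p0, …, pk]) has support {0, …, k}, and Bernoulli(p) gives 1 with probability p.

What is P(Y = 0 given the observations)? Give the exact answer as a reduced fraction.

P(Y = 0 | obs) = 11/62

Enumerate traces; 4 have nonzero weight after conditioning:
  (X=0, Z=1, Y=1) weight 2/55
  (X=0, Z=1, Y=3) weight 4/165
  (X=1, Z=1, Y=0) weight 1/60
  (X=1, Z=1, Y=2) weight 1/60
Group by Y:
  weight(Y=0) = 1/60
  weight(Y=1) = 2/55
  weight(Y=2) = 1/60
  weight(Y=3) = 4/165
Total weight = 1/60 + 2/55 + 1/60 + 4/165 = 31/330
P(Y=0 | obs) = 1/60 / 31/330 = 11/62
P(Y=1 | obs) = 2/55 / 31/330 = 12/31
P(Y=2 | obs) = 1/60 / 31/330 = 11/62
P(Y=3 | obs) = 4/165 / 31/330 = 8/31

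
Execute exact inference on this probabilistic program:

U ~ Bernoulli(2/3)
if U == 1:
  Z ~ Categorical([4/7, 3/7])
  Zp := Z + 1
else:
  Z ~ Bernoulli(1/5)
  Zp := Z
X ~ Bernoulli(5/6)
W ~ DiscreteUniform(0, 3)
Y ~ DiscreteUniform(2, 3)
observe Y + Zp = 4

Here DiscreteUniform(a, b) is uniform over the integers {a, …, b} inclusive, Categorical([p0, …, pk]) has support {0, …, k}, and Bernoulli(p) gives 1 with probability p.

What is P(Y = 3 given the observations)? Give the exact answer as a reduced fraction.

Enumerate traces; 24 have nonzero weight after conditioning:
  (U=0, Z=1, X=0, W=0, Y=3) weight 1/720
  (U=0, Z=1, X=0, W=1, Y=3) weight 1/720
  (U=0, Z=1, X=0, W=2, Y=3) weight 1/720
  (U=0, Z=1, X=0, W=3, Y=3) weight 1/720
  (U=0, Z=1, X=1, W=0, Y=3) weight 1/144
  (U=0, Z=1, X=1, W=1, Y=3) weight 1/144
  (U=0, Z=1, X=1, W=2, Y=3) weight 1/144
  (U=0, Z=1, X=1, W=3, Y=3) weight 1/144
  (U=1, Z=1, X=0, W=0, Y=2) weight 1/168
  … 15 more
Group by Y:
  weight(Y=2) = 1/7
  weight(Y=3) = 47/210
Total weight = 1/7 + 47/210 = 11/30
P(Y=2 | obs) = 1/7 / 11/30 = 30/77
P(Y=3 | obs) = 47/210 / 11/30 = 47/77

P(Y = 3 | obs) = 47/77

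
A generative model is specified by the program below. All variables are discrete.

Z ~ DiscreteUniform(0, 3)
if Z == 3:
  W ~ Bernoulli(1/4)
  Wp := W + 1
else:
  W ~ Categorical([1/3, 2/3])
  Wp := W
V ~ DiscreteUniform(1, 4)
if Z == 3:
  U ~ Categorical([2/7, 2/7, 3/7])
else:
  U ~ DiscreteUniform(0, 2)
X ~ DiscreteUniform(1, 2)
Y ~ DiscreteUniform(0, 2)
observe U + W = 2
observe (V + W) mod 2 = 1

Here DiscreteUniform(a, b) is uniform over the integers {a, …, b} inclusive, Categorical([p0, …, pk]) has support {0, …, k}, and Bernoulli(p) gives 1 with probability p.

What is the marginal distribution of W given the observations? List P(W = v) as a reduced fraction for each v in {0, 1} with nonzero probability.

Enumerate traces; 96 have nonzero weight after conditioning:
  (Z=0, W=0, V=1, U=2, X=1, Y=0) weight 1/864
  (Z=0, W=0, V=1, U=2, X=1, Y=1) weight 1/864
  (Z=0, W=0, V=1, U=2, X=1, Y=2) weight 1/864
  (Z=0, W=0, V=1, U=2, X=2, Y=0) weight 1/864
  (Z=0, W=0, V=1, U=2, X=2, Y=1) weight 1/864
  (Z=0, W=0, V=1, U=2, X=2, Y=2) weight 1/864
  (Z=0, W=0, V=3, U=2, X=1, Y=0) weight 1/864
  (Z=0, W=0, V=3, U=2, X=1, Y=1) weight 1/864
  (Z=0, W=1, V=2, U=1, X=1, Y=0) weight 1/432
  … 87 more
Group by W:
  weight(W=0) = 55/672
  weight(W=1) = 31/336
Total weight = 55/672 + 31/336 = 39/224
P(W=0 | obs) = 55/672 / 39/224 = 55/117
P(W=1 | obs) = 31/336 / 39/224 = 62/117

P(W=0) = 55/117, P(W=1) = 62/117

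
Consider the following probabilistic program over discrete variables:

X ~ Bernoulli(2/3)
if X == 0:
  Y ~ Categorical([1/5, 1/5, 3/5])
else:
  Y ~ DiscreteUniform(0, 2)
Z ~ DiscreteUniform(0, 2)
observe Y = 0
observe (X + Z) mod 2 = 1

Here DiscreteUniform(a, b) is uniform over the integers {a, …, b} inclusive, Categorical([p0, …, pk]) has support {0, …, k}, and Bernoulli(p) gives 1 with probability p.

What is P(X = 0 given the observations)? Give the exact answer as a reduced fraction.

Enumerate traces; 3 have nonzero weight after conditioning:
  (X=0, Y=0, Z=1) weight 1/45
  (X=1, Y=0, Z=0) weight 2/27
  (X=1, Y=0, Z=2) weight 2/27
Group by X:
  weight(X=0) = 1/45
  weight(X=1) = 4/27
Total weight = 1/45 + 4/27 = 23/135
P(X=0 | obs) = 1/45 / 23/135 = 3/23
P(X=1 | obs) = 4/27 / 23/135 = 20/23

P(X = 0 | obs) = 3/23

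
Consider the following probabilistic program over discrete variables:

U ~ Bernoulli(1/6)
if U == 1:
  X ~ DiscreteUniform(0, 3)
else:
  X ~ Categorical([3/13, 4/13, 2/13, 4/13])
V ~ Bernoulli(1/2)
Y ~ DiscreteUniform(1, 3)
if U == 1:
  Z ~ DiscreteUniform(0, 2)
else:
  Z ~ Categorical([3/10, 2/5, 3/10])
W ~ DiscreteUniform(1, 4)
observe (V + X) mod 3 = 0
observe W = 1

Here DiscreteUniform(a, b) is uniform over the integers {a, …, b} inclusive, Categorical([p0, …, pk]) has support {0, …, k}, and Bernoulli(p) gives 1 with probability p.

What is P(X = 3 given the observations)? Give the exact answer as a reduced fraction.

Enumerate traces; 54 have nonzero weight after conditioning:
  (U=0, X=0, V=0, Y=1, Z=0, W=1) weight 1/416
  (U=0, X=0, V=0, Y=1, Z=1, W=1) weight 1/312
  (U=0, X=0, V=0, Y=1, Z=2, W=1) weight 1/416
  (U=0, X=0, V=0, Y=2, Z=0, W=1) weight 1/416
  (U=0, X=0, V=0, Y=2, Z=1, W=1) weight 1/312
  (U=0, X=0, V=0, Y=2, Z=2, W=1) weight 1/416
  (U=0, X=0, V=0, Y=3, Z=0, W=1) weight 1/416
  (U=0, X=0, V=0, Y=3, Z=1, W=1) weight 1/312
  (U=0, X=2, V=1, Y=1, Z=0, W=1) weight 1/624
  (U=0, X=3, V=0, Y=1, Z=0, W=1) weight 1/312
  … 44 more
Group by X:
  weight(X=0) = 73/2496
  weight(X=2) = 53/2496
  weight(X=3) = 31/832
Total weight = 73/2496 + 53/2496 + 31/832 = 73/832
P(X=0 | obs) = 73/2496 / 73/832 = 1/3
P(X=2 | obs) = 53/2496 / 73/832 = 53/219
P(X=3 | obs) = 31/832 / 73/832 = 31/73

P(X = 3 | obs) = 31/73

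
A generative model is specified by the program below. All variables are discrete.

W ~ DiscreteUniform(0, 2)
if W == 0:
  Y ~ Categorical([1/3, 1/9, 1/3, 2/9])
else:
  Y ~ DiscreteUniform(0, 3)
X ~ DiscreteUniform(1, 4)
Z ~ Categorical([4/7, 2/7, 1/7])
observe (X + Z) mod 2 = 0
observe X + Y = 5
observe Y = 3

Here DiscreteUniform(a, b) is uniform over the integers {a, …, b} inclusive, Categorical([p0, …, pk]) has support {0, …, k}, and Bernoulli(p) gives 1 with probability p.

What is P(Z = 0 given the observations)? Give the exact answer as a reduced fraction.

Enumerate traces; 6 have nonzero weight after conditioning:
  (W=0, Y=3, X=2, Z=0) weight 2/189
  (W=0, Y=3, X=2, Z=2) weight 1/378
  (W=1, Y=3, X=2, Z=0) weight 1/84
  (W=1, Y=3, X=2, Z=2) weight 1/336
  (W=2, Y=3, X=2, Z=0) weight 1/84
  (W=2, Y=3, X=2, Z=2) weight 1/336
Group by Z:
  weight(Z=0) = 13/378
  weight(Z=2) = 13/1512
Total weight = 13/378 + 13/1512 = 65/1512
P(Z=0 | obs) = 13/378 / 65/1512 = 4/5
P(Z=2 | obs) = 13/1512 / 65/1512 = 1/5

P(Z = 0 | obs) = 4/5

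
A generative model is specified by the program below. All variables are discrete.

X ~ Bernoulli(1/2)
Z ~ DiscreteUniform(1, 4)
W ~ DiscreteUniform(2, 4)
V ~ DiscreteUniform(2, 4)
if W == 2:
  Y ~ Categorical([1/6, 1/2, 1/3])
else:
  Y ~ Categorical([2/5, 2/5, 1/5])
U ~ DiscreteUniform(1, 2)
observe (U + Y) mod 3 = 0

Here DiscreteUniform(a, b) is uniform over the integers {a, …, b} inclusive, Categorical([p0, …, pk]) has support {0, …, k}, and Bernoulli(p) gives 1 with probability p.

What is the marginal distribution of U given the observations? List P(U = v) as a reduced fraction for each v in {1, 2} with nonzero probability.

P(U=1) = 22/61, P(U=2) = 39/61

Enumerate traces; 144 have nonzero weight after conditioning:
  (X=0, Z=1, W=2, V=2, Y=1, U=2) weight 1/288
  (X=0, Z=1, W=2, V=2, Y=2, U=1) weight 1/432
  (X=0, Z=1, W=2, V=3, Y=1, U=2) weight 1/288
  (X=0, Z=1, W=2, V=3, Y=2, U=1) weight 1/432
  (X=0, Z=1, W=2, V=4, Y=1, U=2) weight 1/288
  (X=0, Z=1, W=2, V=4, Y=2, U=1) weight 1/432
  (X=0, Z=1, W=3, V=2, Y=1, U=2) weight 1/360
  (X=0, Z=1, W=3, V=2, Y=2, U=1) weight 1/720
  … 136 more
Group by U:
  weight(U=1) = 11/90
  weight(U=2) = 13/60
Total weight = 11/90 + 13/60 = 61/180
P(U=1 | obs) = 11/90 / 61/180 = 22/61
P(U=2 | obs) = 13/60 / 61/180 = 39/61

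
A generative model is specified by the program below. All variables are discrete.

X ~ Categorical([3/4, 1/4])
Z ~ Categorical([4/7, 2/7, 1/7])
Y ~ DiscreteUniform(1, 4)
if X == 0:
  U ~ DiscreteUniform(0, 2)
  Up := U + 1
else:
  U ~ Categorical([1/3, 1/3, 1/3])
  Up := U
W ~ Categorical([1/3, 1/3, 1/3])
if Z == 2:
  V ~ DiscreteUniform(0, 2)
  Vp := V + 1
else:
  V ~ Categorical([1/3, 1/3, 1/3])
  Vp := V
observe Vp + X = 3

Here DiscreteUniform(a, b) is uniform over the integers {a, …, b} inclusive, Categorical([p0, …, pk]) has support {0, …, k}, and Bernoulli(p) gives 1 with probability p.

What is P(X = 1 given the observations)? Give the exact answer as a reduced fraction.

P(X = 1 | obs) = 7/10

Enumerate traces; 144 have nonzero weight after conditioning:
  (X=0, Z=2, Y=1, U=0, W=0, V=2) weight 1/1008
  (X=0, Z=2, Y=1, U=0, W=1, V=2) weight 1/1008
  (X=0, Z=2, Y=1, U=0, W=2, V=2) weight 1/1008
  (X=0, Z=2, Y=1, U=1, W=0, V=2) weight 1/1008
  (X=0, Z=2, Y=1, U=1, W=1, V=2) weight 1/1008
  (X=0, Z=2, Y=1, U=1, W=2, V=2) weight 1/1008
  (X=0, Z=2, Y=1, U=2, W=0, V=2) weight 1/1008
  (X=0, Z=2, Y=1, U=2, W=1, V=2) weight 1/1008
  (X=1, Z=0, Y=1, U=0, W=0, V=2) weight 1/756
  … 135 more
Group by X:
  weight(X=0) = 1/28
  weight(X=1) = 1/12
Total weight = 1/28 + 1/12 = 5/42
P(X=0 | obs) = 1/28 / 5/42 = 3/10
P(X=1 | obs) = 1/12 / 5/42 = 7/10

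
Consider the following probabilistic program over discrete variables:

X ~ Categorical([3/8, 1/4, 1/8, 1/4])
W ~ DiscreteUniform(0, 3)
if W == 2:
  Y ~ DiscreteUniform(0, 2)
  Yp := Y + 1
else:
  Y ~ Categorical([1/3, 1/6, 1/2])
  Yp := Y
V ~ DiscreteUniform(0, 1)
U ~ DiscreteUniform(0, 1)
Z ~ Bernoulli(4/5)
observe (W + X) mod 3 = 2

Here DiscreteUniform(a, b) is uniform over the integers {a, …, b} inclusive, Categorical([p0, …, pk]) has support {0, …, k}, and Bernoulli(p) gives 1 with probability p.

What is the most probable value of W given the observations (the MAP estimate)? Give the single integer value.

argmax_v P(W = v | obs) = 2

Enumerate traces; 120 have nonzero weight after conditioning:
  (X=0, W=2, Y=0, V=0, U=0, Z=0) weight 1/640
  (X=0, W=2, Y=0, V=0, U=0, Z=1) weight 1/160
  (X=0, W=2, Y=0, V=0, U=1, Z=0) weight 1/640
  (X=0, W=2, Y=0, V=0, U=1, Z=1) weight 1/160
  (X=0, W=2, Y=0, V=1, U=0, Z=0) weight 1/640
  (X=0, W=2, Y=0, V=1, U=0, Z=1) weight 1/160
  (X=0, W=2, Y=0, V=1, U=1, Z=0) weight 1/640
  (X=0, W=2, Y=0, V=1, U=1, Z=1) weight 1/160
  (X=1, W=1, Y=0, V=0, U=0, Z=0) weight 1/960
  (X=2, W=0, Y=0, V=0, U=0, Z=0) weight 1/1920
  … 110 more
Group by W:
  weight(W=0) = 1/32
  weight(W=1) = 1/16
  weight(W=2) = 5/32
  weight(W=3) = 1/32
Total weight = 1/32 + 1/16 + 5/32 + 1/32 = 9/32
P(W=0 | obs) = 1/32 / 9/32 = 1/9
P(W=1 | obs) = 1/16 / 9/32 = 2/9
P(W=2 | obs) = 5/32 / 9/32 = 5/9
P(W=3 | obs) = 1/32 / 9/32 = 1/9
argmax = 2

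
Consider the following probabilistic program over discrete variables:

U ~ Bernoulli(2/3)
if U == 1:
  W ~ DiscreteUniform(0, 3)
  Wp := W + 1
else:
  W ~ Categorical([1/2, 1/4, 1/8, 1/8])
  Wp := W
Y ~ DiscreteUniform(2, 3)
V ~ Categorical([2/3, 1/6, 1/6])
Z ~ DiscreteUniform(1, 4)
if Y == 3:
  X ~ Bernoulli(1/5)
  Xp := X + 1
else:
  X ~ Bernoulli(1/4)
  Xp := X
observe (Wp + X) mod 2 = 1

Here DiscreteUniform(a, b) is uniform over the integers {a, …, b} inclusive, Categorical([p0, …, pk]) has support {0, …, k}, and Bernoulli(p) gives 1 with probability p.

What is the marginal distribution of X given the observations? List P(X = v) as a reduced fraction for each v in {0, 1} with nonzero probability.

Enumerate traces; 192 have nonzero weight after conditioning:
  (U=0, W=0, Y=2, V=0, Z=1, X=1) weight 1/288
  (U=0, W=0, Y=2, V=0, Z=2, X=1) weight 1/288
  (U=0, W=0, Y=2, V=0, Z=3, X=1) weight 1/288
  (U=0, W=0, Y=2, V=0, Z=4, X=1) weight 1/288
  (U=0, W=0, Y=2, V=1, Z=1, X=1) weight 1/1152
  (U=0, W=0, Y=2, V=1, Z=2, X=1) weight 1/1152
  (U=0, W=0, Y=2, V=1, Z=3, X=1) weight 1/1152
  (U=0, W=0, Y=2, V=1, Z=4, X=1) weight 1/1152
  (U=0, W=1, Y=2, V=0, Z=1, X=0) weight 1/192
  … 183 more
Group by X:
  weight(X=0) = 341/960
  weight(X=1) = 39/320
Total weight = 341/960 + 39/320 = 229/480
P(X=0 | obs) = 341/960 / 229/480 = 341/458
P(X=1 | obs) = 39/320 / 229/480 = 117/458

P(X=0) = 341/458, P(X=1) = 117/458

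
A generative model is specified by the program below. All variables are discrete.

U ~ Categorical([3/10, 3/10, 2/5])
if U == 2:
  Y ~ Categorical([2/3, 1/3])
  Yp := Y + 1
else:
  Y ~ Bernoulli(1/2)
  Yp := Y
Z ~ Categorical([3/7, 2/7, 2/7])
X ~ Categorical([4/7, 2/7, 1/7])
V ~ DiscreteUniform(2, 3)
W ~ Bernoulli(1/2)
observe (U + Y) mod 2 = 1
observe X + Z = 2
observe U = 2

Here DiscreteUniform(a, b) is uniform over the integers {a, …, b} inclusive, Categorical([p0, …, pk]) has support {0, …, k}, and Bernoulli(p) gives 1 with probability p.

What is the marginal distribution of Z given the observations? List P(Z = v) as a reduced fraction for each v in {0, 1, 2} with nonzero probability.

Enumerate traces; 12 have nonzero weight after conditioning:
  (U=2, Y=1, Z=0, X=2, V=2, W=0) weight 1/490
  (U=2, Y=1, Z=0, X=2, V=2, W=1) weight 1/490
  (U=2, Y=1, Z=0, X=2, V=3, W=0) weight 1/490
  (U=2, Y=1, Z=0, X=2, V=3, W=1) weight 1/490
  (U=2, Y=1, Z=1, X=1, V=2, W=0) weight 2/735
  (U=2, Y=1, Z=1, X=1, V=2, W=1) weight 2/735
  (U=2, Y=1, Z=1, X=1, V=3, W=0) weight 2/735
  (U=2, Y=1, Z=1, X=1, V=3, W=1) weight 2/735
  (U=2, Y=1, Z=2, X=0, V=2, W=0) weight 4/735
  … 3 more
Group by Z:
  weight(Z=0) = 2/245
  weight(Z=1) = 8/735
  weight(Z=2) = 16/735
Total weight = 2/245 + 8/735 + 16/735 = 2/49
P(Z=0 | obs) = 2/245 / 2/49 = 1/5
P(Z=1 | obs) = 8/735 / 2/49 = 4/15
P(Z=2 | obs) = 16/735 / 2/49 = 8/15

P(Z=0) = 1/5, P(Z=1) = 4/15, P(Z=2) = 8/15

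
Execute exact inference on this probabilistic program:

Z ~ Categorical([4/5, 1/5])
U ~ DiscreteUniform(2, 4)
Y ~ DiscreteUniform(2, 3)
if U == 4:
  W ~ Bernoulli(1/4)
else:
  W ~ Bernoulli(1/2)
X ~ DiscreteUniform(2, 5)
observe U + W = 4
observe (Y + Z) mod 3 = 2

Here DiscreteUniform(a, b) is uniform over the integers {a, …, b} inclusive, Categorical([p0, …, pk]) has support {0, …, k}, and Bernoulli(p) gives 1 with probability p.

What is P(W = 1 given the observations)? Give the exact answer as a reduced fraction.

P(W = 1 | obs) = 2/5

Enumerate traces; 8 have nonzero weight after conditioning:
  (Z=0, U=3, Y=2, W=1, X=2) weight 1/60
  (Z=0, U=3, Y=2, W=1, X=3) weight 1/60
  (Z=0, U=3, Y=2, W=1, X=4) weight 1/60
  (Z=0, U=3, Y=2, W=1, X=5) weight 1/60
  (Z=0, U=4, Y=2, W=0, X=2) weight 1/40
  (Z=0, U=4, Y=2, W=0, X=3) weight 1/40
  (Z=0, U=4, Y=2, W=0, X=4) weight 1/40
  (Z=0, U=4, Y=2, W=0, X=5) weight 1/40
Group by W:
  weight(W=0) = 1/10
  weight(W=1) = 1/15
Total weight = 1/10 + 1/15 = 1/6
P(W=0 | obs) = 1/10 / 1/6 = 3/5
P(W=1 | obs) = 1/15 / 1/6 = 2/5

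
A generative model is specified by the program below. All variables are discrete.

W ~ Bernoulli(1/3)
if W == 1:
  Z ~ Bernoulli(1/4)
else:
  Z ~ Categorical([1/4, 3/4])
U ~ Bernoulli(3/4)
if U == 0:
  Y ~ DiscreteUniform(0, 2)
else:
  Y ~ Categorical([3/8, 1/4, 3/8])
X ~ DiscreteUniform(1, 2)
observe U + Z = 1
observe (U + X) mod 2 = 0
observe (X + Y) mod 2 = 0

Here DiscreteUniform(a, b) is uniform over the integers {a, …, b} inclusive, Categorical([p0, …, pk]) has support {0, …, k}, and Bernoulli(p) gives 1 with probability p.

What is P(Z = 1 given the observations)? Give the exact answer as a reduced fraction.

Enumerate traces; 6 have nonzero weight after conditioning:
  (W=0, Z=0, U=1, Y=1, X=1) weight 1/64
  (W=0, Z=1, U=0, Y=0, X=2) weight 1/48
  (W=0, Z=1, U=0, Y=2, X=2) weight 1/48
  (W=1, Z=0, U=1, Y=1, X=1) weight 3/128
  (W=1, Z=1, U=0, Y=0, X=2) weight 1/288
  (W=1, Z=1, U=0, Y=2, X=2) weight 1/288
Group by Z:
  weight(Z=0) = 5/128
  weight(Z=1) = 7/144
Total weight = 5/128 + 7/144 = 101/1152
P(Z=0 | obs) = 5/128 / 101/1152 = 45/101
P(Z=1 | obs) = 7/144 / 101/1152 = 56/101

P(Z = 1 | obs) = 56/101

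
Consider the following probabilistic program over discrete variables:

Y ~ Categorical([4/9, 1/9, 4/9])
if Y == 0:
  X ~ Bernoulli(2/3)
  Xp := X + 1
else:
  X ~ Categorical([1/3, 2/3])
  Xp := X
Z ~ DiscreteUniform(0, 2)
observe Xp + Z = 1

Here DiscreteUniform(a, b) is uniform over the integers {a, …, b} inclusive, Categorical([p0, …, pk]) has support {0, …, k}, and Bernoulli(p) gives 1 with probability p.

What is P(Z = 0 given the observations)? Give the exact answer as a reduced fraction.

P(Z = 0 | obs) = 14/19

Enumerate traces; 5 have nonzero weight after conditioning:
  (Y=0, X=0, Z=0) weight 4/81
  (Y=1, X=0, Z=1) weight 1/81
  (Y=1, X=1, Z=0) weight 2/81
  (Y=2, X=0, Z=1) weight 4/81
  (Y=2, X=1, Z=0) weight 8/81
Group by Z:
  weight(Z=0) = 14/81
  weight(Z=1) = 5/81
Total weight = 14/81 + 5/81 = 19/81
P(Z=0 | obs) = 14/81 / 19/81 = 14/19
P(Z=1 | obs) = 5/81 / 19/81 = 5/19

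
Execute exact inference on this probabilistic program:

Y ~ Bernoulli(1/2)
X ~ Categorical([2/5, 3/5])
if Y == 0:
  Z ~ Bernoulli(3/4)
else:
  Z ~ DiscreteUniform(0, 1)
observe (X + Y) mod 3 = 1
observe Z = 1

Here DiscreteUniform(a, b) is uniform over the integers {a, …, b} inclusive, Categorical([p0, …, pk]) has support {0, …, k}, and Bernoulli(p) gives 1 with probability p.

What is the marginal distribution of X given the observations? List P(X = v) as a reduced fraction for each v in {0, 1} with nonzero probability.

Enumerate traces; 2 have nonzero weight after conditioning:
  (Y=0, X=1, Z=1) weight 9/40
  (Y=1, X=0, Z=1) weight 1/10
Group by X:
  weight(X=0) = 1/10
  weight(X=1) = 9/40
Total weight = 1/10 + 9/40 = 13/40
P(X=0 | obs) = 1/10 / 13/40 = 4/13
P(X=1 | obs) = 9/40 / 13/40 = 9/13

P(X=0) = 4/13, P(X=1) = 9/13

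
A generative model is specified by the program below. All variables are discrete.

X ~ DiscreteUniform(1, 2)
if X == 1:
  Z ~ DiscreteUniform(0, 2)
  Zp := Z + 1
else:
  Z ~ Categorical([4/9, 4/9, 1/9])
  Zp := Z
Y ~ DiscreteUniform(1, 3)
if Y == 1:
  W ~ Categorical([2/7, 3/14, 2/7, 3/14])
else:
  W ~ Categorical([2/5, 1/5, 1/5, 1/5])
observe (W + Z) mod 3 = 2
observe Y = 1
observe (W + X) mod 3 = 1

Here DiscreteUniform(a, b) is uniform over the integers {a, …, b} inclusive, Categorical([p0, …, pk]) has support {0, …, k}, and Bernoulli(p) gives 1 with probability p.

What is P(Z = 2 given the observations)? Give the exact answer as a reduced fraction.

P(Z = 2 | obs) = 21/37

Enumerate traces; 3 have nonzero weight after conditioning:
  (X=1, Z=2, Y=1, W=0) weight 1/63
  (X=1, Z=2, Y=1, W=3) weight 1/84
  (X=2, Z=0, Y=1, W=2) weight 4/189
Group by Z:
  weight(Z=0) = 4/189
  weight(Z=2) = 1/36
Total weight = 4/189 + 1/36 = 37/756
P(Z=0 | obs) = 4/189 / 37/756 = 16/37
P(Z=2 | obs) = 1/36 / 37/756 = 21/37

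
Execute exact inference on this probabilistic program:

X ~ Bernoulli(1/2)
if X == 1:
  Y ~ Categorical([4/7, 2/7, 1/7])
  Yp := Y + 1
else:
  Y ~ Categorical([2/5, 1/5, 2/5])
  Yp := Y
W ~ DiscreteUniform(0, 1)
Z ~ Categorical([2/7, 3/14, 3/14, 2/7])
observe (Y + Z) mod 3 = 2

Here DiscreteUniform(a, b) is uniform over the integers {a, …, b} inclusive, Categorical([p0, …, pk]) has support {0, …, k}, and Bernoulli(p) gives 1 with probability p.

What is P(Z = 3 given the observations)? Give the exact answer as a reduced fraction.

P(Z = 3 | obs) = 76/305

Enumerate traces; 16 have nonzero weight after conditioning:
  (X=0, Y=0, W=0, Z=2) weight 3/140
  (X=0, Y=0, W=1, Z=2) weight 3/140
  (X=0, Y=1, W=0, Z=1) weight 3/280
  (X=0, Y=1, W=1, Z=1) weight 3/280
  (X=0, Y=2, W=0, Z=0) weight 1/35
  (X=0, Y=2, W=0, Z=3) weight 1/35
  (X=0, Y=2, W=1, Z=0) weight 1/35
  (X=0, Y=2, W=1, Z=3) weight 1/35
  … 8 more
Group by Z:
  weight(Z=0) = 19/245
  weight(Z=1) = 51/980
  weight(Z=2) = 51/490
  weight(Z=3) = 19/245
Total weight = 19/245 + 51/980 + 51/490 + 19/245 = 61/196
P(Z=0 | obs) = 19/245 / 61/196 = 76/305
P(Z=1 | obs) = 51/980 / 61/196 = 51/305
P(Z=2 | obs) = 51/490 / 61/196 = 102/305
P(Z=3 | obs) = 19/245 / 61/196 = 76/305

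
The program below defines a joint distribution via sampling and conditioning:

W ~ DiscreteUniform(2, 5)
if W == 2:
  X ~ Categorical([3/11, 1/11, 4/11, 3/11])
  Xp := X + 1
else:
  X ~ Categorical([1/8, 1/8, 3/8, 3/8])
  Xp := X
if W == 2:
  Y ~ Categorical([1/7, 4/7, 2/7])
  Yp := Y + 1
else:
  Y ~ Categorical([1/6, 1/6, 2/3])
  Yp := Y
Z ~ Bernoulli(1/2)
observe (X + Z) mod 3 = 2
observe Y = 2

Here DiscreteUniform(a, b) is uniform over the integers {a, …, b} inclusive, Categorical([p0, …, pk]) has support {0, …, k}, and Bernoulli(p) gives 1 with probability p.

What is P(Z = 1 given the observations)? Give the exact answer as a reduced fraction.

P(Z = 1 | obs) = 85/348

Enumerate traces; 8 have nonzero weight after conditioning:
  (W=2, X=1, Y=2, Z=1) weight 1/308
  (W=2, X=2, Y=2, Z=0) weight 1/77
  (W=3, X=1, Y=2, Z=1) weight 1/96
  (W=3, X=2, Y=2, Z=0) weight 1/32
  (W=4, X=1, Y=2, Z=1) weight 1/96
  (W=4, X=2, Y=2, Z=0) weight 1/32
  (W=5, X=1, Y=2, Z=1) weight 1/96
  (W=5, X=2, Y=2, Z=0) weight 1/32
Group by Z:
  weight(Z=0) = 263/2464
  weight(Z=1) = 85/2464
Total weight = 263/2464 + 85/2464 = 87/616
P(Z=0 | obs) = 263/2464 / 87/616 = 263/348
P(Z=1 | obs) = 85/2464 / 87/616 = 85/348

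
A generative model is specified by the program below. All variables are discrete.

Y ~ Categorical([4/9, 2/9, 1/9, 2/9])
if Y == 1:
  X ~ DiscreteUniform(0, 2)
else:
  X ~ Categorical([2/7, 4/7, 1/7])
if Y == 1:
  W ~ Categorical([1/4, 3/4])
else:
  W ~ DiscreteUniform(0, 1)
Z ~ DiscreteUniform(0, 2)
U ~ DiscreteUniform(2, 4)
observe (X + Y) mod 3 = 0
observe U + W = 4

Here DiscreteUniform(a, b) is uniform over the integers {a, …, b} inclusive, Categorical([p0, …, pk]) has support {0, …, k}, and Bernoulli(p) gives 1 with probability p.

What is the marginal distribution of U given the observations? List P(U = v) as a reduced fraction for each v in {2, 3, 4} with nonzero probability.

P(U=3) = 69/124, P(U=4) = 55/124

Enumerate traces; 24 have nonzero weight after conditioning:
  (Y=0, X=0, W=0, Z=0, U=4) weight 4/567
  (Y=0, X=0, W=0, Z=1, U=4) weight 4/567
  (Y=0, X=0, W=0, Z=2, U=4) weight 4/567
  (Y=0, X=0, W=1, Z=0, U=3) weight 4/567
  (Y=0, X=0, W=1, Z=1, U=3) weight 4/567
  (Y=0, X=0, W=1, Z=2, U=3) weight 4/567
  (Y=1, X=2, W=0, Z=0, U=4) weight 1/486
  (Y=1, X=2, W=0, Z=1, U=4) weight 1/486
  … 16 more
Group by U:
  weight(U=3) = 23/378
  weight(U=4) = 55/1134
Total weight = 23/378 + 55/1134 = 62/567
P(U=3 | obs) = 23/378 / 62/567 = 69/124
P(U=4 | obs) = 55/1134 / 62/567 = 55/124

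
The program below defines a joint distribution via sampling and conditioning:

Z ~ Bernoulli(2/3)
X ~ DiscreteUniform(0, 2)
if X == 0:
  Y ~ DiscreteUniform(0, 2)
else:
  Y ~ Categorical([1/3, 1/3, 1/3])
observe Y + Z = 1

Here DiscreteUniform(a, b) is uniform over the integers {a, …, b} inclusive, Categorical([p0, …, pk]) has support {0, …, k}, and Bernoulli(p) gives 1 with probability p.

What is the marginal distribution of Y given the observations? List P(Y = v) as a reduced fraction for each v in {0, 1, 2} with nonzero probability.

P(Y=0) = 2/3, P(Y=1) = 1/3

Enumerate traces; 6 have nonzero weight after conditioning:
  (Z=0, X=0, Y=1) weight 1/27
  (Z=0, X=1, Y=1) weight 1/27
  (Z=0, X=2, Y=1) weight 1/27
  (Z=1, X=0, Y=0) weight 2/27
  (Z=1, X=1, Y=0) weight 2/27
  (Z=1, X=2, Y=0) weight 2/27
Group by Y:
  weight(Y=0) = 2/9
  weight(Y=1) = 1/9
Total weight = 2/9 + 1/9 = 1/3
P(Y=0 | obs) = 2/9 / 1/3 = 2/3
P(Y=1 | obs) = 1/9 / 1/3 = 1/3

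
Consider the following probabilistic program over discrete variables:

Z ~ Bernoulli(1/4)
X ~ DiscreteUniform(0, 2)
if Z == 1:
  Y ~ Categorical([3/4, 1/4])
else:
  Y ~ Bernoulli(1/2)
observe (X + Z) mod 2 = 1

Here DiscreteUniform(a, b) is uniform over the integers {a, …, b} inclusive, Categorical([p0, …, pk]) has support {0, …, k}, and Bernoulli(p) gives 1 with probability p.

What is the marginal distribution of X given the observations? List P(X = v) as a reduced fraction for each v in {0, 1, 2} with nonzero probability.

P(X=0) = 1/5, P(X=1) = 3/5, P(X=2) = 1/5

Enumerate traces; 6 have nonzero weight after conditioning:
  (Z=0, X=1, Y=0) weight 1/8
  (Z=0, X=1, Y=1) weight 1/8
  (Z=1, X=0, Y=0) weight 1/16
  (Z=1, X=0, Y=1) weight 1/48
  (Z=1, X=2, Y=0) weight 1/16
  (Z=1, X=2, Y=1) weight 1/48
Group by X:
  weight(X=0) = 1/12
  weight(X=1) = 1/4
  weight(X=2) = 1/12
Total weight = 1/12 + 1/4 + 1/12 = 5/12
P(X=0 | obs) = 1/12 / 5/12 = 1/5
P(X=1 | obs) = 1/4 / 5/12 = 3/5
P(X=2 | obs) = 1/12 / 5/12 = 1/5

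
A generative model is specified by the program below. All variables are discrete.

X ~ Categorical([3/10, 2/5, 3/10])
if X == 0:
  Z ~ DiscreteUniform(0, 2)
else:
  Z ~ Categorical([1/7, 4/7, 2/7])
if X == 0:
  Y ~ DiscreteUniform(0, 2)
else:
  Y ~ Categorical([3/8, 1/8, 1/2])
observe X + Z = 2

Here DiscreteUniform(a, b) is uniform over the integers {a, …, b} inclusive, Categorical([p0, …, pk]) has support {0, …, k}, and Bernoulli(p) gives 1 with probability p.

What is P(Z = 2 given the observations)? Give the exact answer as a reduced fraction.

P(Z = 2 | obs) = 7/26

Enumerate traces; 9 have nonzero weight after conditioning:
  (X=0, Z=2, Y=0) weight 1/30
  (X=0, Z=2, Y=1) weight 1/30
  (X=0, Z=2, Y=2) weight 1/30
  (X=1, Z=1, Y=0) weight 3/35
  (X=1, Z=1, Y=1) weight 1/35
  (X=1, Z=1, Y=2) weight 4/35
  (X=2, Z=0, Y=0) weight 9/560
  (X=2, Z=0, Y=1) weight 3/560
  … 1 more
Group by Z:
  weight(Z=0) = 3/70
  weight(Z=1) = 8/35
  weight(Z=2) = 1/10
Total weight = 3/70 + 8/35 + 1/10 = 13/35
P(Z=0 | obs) = 3/70 / 13/35 = 3/26
P(Z=1 | obs) = 8/35 / 13/35 = 8/13
P(Z=2 | obs) = 1/10 / 13/35 = 7/26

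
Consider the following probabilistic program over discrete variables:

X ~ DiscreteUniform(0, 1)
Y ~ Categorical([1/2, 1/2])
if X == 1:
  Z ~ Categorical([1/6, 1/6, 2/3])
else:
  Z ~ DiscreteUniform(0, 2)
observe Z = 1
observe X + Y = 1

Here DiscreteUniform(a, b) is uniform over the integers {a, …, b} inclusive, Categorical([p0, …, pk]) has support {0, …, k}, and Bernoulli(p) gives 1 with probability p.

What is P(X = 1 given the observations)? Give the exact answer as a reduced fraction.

Enumerate traces; 2 have nonzero weight after conditioning:
  (X=0, Y=1, Z=1) weight 1/12
  (X=1, Y=0, Z=1) weight 1/24
Group by X:
  weight(X=0) = 1/12
  weight(X=1) = 1/24
Total weight = 1/12 + 1/24 = 1/8
P(X=0 | obs) = 1/12 / 1/8 = 2/3
P(X=1 | obs) = 1/24 / 1/8 = 1/3

P(X = 1 | obs) = 1/3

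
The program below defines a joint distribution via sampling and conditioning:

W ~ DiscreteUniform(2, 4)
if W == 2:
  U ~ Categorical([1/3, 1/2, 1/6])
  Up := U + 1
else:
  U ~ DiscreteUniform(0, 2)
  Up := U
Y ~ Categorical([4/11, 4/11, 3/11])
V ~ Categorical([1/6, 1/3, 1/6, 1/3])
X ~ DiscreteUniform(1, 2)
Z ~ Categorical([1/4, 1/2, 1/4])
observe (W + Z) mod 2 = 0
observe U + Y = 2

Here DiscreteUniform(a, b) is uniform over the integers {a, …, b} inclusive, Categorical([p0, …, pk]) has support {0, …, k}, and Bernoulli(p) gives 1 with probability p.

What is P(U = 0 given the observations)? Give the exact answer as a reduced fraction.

Enumerate traces; 120 have nonzero weight after conditioning:
  (W=2, U=0, Y=2, V=0, X=1, Z=0) weight 1/1584
  (W=2, U=0, Y=2, V=0, X=1, Z=2) weight 1/1584
  (W=2, U=0, Y=2, V=0, X=2, Z=0) weight 1/1584
  (W=2, U=0, Y=2, V=0, X=2, Z=2) weight 1/1584
  (W=2, U=0, Y=2, V=1, X=1, Z=0) weight 1/792
  (W=2, U=0, Y=2, V=1, X=1, Z=2) weight 1/792
  (W=2, U=0, Y=2, V=1, X=2, Z=0) weight 1/792
  (W=2, U=0, Y=2, V=1, X=2, Z=2) weight 1/792
  (W=2, U=1, Y=1, V=0, X=1, Z=0) weight 1/792
  (W=2, U=2, Y=0, V=0, X=1, Z=0) weight 1/2376
  … 110 more
Group by U:
  weight(U=0) = 1/22
  weight(U=1) = 7/99
  weight(U=2) = 5/99
Total weight = 1/22 + 7/99 + 5/99 = 1/6
P(U=0 | obs) = 1/22 / 1/6 = 3/11
P(U=1 | obs) = 7/99 / 1/6 = 14/33
P(U=2 | obs) = 5/99 / 1/6 = 10/33

P(U = 0 | obs) = 3/11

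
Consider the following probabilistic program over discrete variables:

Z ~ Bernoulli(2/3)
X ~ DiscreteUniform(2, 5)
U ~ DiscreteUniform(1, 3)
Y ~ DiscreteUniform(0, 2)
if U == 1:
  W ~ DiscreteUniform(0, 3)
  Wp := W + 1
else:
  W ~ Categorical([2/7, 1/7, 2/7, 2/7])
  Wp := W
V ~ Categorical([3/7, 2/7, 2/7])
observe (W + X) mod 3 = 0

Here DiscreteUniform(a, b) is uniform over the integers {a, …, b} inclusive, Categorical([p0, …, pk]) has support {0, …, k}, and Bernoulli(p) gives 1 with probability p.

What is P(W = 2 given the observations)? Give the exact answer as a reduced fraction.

Enumerate traces; 270 have nonzero weight after conditioning:
  (Z=0, X=2, U=1, Y=0, W=1, V=0) weight 1/1008
  (Z=0, X=2, U=1, Y=0, W=1, V=1) weight 1/1512
  (Z=0, X=2, U=1, Y=0, W=1, V=2) weight 1/1512
  (Z=0, X=2, U=1, Y=1, W=1, V=0) weight 1/1008
  (Z=0, X=2, U=1, Y=1, W=1, V=1) weight 1/1512
  (Z=0, X=2, U=1, Y=1, W=1, V=2) weight 1/1512
  (Z=0, X=2, U=1, Y=2, W=1, V=0) weight 1/1008
  (Z=0, X=2, U=1, Y=2, W=1, V=1) weight 1/1512
  (Z=0, X=3, U=1, Y=0, W=0, V=0) weight 1/1008
  (Z=0, X=3, U=1, Y=0, W=3, V=0) weight 1/1008
  … 260 more
Group by W:
  weight(W=0) = 23/336
  weight(W=1) = 5/56
  weight(W=2) = 23/336
  weight(W=3) = 23/336
Total weight = 23/336 + 5/56 + 23/336 + 23/336 = 33/112
P(W=0 | obs) = 23/336 / 33/112 = 23/99
P(W=1 | obs) = 5/56 / 33/112 = 10/33
P(W=2 | obs) = 23/336 / 33/112 = 23/99
P(W=3 | obs) = 23/336 / 33/112 = 23/99

P(W = 2 | obs) = 23/99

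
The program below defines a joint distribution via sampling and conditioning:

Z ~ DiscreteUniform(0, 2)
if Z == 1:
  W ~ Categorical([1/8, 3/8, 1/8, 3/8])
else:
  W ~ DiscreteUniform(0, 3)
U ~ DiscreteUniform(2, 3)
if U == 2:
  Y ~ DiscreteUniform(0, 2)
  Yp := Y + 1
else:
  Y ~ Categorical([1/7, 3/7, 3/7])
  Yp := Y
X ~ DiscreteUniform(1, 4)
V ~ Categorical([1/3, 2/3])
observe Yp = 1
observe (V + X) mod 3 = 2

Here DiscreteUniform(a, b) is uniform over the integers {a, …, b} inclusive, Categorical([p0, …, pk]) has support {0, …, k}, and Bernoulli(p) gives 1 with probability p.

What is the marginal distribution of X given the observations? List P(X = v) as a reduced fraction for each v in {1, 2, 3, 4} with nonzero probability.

P(X=1) = 2/5, P(X=2) = 1/5, P(X=4) = 2/5

Enumerate traces; 72 have nonzero weight after conditioning:
  (Z=0, W=0, U=2, Y=0, X=1, V=1) weight 1/432
  (Z=0, W=0, U=2, Y=0, X=2, V=0) weight 1/864
  (Z=0, W=0, U=2, Y=0, X=4, V=1) weight 1/432
  (Z=0, W=0, U=3, Y=1, X=1, V=1) weight 1/336
  (Z=0, W=0, U=3, Y=1, X=2, V=0) weight 1/672
  (Z=0, W=0, U=3, Y=1, X=4, V=1) weight 1/336
  (Z=0, W=1, U=2, Y=0, X=1, V=1) weight 1/432
  (Z=0, W=1, U=2, Y=0, X=2, V=0) weight 1/864
  … 64 more
Group by X:
  weight(X=1) = 4/63
  weight(X=2) = 2/63
  weight(X=4) = 4/63
Total weight = 4/63 + 2/63 + 4/63 = 10/63
P(X=1 | obs) = 4/63 / 10/63 = 2/5
P(X=2 | obs) = 2/63 / 10/63 = 1/5
P(X=4 | obs) = 4/63 / 10/63 = 2/5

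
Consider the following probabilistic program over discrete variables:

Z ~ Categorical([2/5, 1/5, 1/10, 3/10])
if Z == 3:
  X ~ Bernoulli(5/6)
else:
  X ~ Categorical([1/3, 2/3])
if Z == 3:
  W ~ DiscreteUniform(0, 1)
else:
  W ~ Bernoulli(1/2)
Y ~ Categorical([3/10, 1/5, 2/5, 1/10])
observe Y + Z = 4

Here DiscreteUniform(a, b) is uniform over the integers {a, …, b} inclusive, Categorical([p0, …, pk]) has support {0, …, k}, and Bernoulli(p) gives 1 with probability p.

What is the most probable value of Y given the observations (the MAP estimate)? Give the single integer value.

Enumerate traces; 12 have nonzero weight after conditioning:
  (Z=1, X=0, W=0, Y=3) weight 1/300
  (Z=1, X=0, W=1, Y=3) weight 1/300
  (Z=1, X=1, W=0, Y=3) weight 1/150
  (Z=1, X=1, W=1, Y=3) weight 1/150
  (Z=2, X=0, W=0, Y=2) weight 1/150
  (Z=2, X=0, W=1, Y=2) weight 1/150
  (Z=2, X=1, W=0, Y=2) weight 1/75
  (Z=2, X=1, W=1, Y=2) weight 1/75
  (Z=3, X=0, W=0, Y=1) weight 1/200
  … 3 more
Group by Y:
  weight(Y=1) = 3/50
  weight(Y=2) = 1/25
  weight(Y=3) = 1/50
Total weight = 3/50 + 1/25 + 1/50 = 3/25
P(Y=1 | obs) = 3/50 / 3/25 = 1/2
P(Y=2 | obs) = 1/25 / 3/25 = 1/3
P(Y=3 | obs) = 1/50 / 3/25 = 1/6
argmax = 1

argmax_v P(Y = v | obs) = 1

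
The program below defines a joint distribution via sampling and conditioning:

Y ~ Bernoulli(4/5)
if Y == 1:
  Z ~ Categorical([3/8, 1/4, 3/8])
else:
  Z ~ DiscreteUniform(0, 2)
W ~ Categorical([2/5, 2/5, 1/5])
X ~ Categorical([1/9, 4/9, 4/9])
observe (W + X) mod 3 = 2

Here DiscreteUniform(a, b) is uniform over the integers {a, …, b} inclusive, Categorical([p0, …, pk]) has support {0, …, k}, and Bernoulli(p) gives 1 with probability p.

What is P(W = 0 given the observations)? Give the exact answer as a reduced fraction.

P(W = 0 | obs) = 8/17

Enumerate traces; 18 have nonzero weight after conditioning:
  (Y=0, Z=0, W=0, X=2) weight 8/675
  (Y=0, Z=0, W=1, X=1) weight 8/675
  (Y=0, Z=0, W=2, X=0) weight 1/675
  (Y=0, Z=1, W=0, X=2) weight 8/675
  (Y=0, Z=1, W=1, X=1) weight 8/675
  (Y=0, Z=1, W=2, X=0) weight 1/675
  (Y=0, Z=2, W=0, X=2) weight 8/675
  (Y=0, Z=2, W=1, X=1) weight 8/675
  … 10 more
Group by W:
  weight(W=0) = 8/45
  weight(W=1) = 8/45
  weight(W=2) = 1/45
Total weight = 8/45 + 8/45 + 1/45 = 17/45
P(W=0 | obs) = 8/45 / 17/45 = 8/17
P(W=1 | obs) = 8/45 / 17/45 = 8/17
P(W=2 | obs) = 1/45 / 17/45 = 1/17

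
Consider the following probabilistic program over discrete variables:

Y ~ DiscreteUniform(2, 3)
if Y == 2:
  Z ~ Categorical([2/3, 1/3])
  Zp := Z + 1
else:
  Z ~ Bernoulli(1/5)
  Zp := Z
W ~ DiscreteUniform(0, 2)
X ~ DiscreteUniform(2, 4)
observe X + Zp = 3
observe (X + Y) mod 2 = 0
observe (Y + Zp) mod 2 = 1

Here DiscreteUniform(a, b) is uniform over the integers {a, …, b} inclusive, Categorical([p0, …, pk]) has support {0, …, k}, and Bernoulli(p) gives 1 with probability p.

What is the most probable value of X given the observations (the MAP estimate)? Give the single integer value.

argmax_v P(X = v | obs) = 3

Enumerate traces; 6 have nonzero weight after conditioning:
  (Y=2, Z=0, W=0, X=2) weight 1/27
  (Y=2, Z=0, W=1, X=2) weight 1/27
  (Y=2, Z=0, W=2, X=2) weight 1/27
  (Y=3, Z=0, W=0, X=3) weight 2/45
  (Y=3, Z=0, W=1, X=3) weight 2/45
  (Y=3, Z=0, W=2, X=3) weight 2/45
Group by X:
  weight(X=2) = 1/9
  weight(X=3) = 2/15
Total weight = 1/9 + 2/15 = 11/45
P(X=2 | obs) = 1/9 / 11/45 = 5/11
P(X=3 | obs) = 2/15 / 11/45 = 6/11
argmax = 3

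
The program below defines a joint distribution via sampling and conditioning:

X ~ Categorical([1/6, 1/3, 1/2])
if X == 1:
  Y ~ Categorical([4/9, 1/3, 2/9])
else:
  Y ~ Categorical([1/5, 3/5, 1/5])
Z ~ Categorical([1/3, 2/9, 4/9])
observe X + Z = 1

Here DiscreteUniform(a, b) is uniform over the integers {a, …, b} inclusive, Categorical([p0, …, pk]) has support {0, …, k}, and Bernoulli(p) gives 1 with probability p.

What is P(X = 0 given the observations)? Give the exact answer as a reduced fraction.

P(X = 0 | obs) = 1/4

Enumerate traces; 6 have nonzero weight after conditioning:
  (X=0, Y=0, Z=1) weight 1/135
  (X=0, Y=1, Z=1) weight 1/45
  (X=0, Y=2, Z=1) weight 1/135
  (X=1, Y=0, Z=0) weight 4/81
  (X=1, Y=1, Z=0) weight 1/27
  (X=1, Y=2, Z=0) weight 2/81
Group by X:
  weight(X=0) = 1/27
  weight(X=1) = 1/9
Total weight = 1/27 + 1/9 = 4/27
P(X=0 | obs) = 1/27 / 4/27 = 1/4
P(X=1 | obs) = 1/9 / 4/27 = 3/4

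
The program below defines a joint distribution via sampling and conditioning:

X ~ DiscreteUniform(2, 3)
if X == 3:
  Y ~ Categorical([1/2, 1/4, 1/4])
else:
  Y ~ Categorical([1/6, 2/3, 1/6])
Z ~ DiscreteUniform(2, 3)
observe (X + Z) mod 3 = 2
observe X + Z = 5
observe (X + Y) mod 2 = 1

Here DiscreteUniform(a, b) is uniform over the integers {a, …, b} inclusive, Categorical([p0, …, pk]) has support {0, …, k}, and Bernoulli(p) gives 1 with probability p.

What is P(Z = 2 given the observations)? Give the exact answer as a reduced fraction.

Enumerate traces; 3 have nonzero weight after conditioning:
  (X=2, Y=1, Z=3) weight 1/6
  (X=3, Y=0, Z=2) weight 1/8
  (X=3, Y=2, Z=2) weight 1/16
Group by Z:
  weight(Z=2) = 3/16
  weight(Z=3) = 1/6
Total weight = 3/16 + 1/6 = 17/48
P(Z=2 | obs) = 3/16 / 17/48 = 9/17
P(Z=3 | obs) = 1/6 / 17/48 = 8/17

P(Z = 2 | obs) = 9/17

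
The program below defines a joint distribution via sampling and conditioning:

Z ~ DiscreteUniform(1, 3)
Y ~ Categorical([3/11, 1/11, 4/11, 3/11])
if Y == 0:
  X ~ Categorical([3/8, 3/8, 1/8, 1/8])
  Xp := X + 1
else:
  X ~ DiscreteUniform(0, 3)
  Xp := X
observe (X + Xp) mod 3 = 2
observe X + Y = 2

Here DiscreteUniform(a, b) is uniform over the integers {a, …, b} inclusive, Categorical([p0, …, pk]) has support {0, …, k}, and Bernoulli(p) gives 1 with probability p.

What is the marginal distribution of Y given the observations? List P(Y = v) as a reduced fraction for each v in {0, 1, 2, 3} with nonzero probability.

Enumerate traces; 6 have nonzero weight after conditioning:
  (Z=1, Y=0, X=2) weight 1/88
  (Z=1, Y=1, X=1) weight 1/132
  (Z=2, Y=0, X=2) weight 1/88
  (Z=2, Y=1, X=1) weight 1/132
  (Z=3, Y=0, X=2) weight 1/88
  (Z=3, Y=1, X=1) weight 1/132
Group by Y:
  weight(Y=0) = 3/88
  weight(Y=1) = 1/44
Total weight = 3/88 + 1/44 = 5/88
P(Y=0 | obs) = 3/88 / 5/88 = 3/5
P(Y=1 | obs) = 1/44 / 5/88 = 2/5

P(Y=0) = 3/5, P(Y=1) = 2/5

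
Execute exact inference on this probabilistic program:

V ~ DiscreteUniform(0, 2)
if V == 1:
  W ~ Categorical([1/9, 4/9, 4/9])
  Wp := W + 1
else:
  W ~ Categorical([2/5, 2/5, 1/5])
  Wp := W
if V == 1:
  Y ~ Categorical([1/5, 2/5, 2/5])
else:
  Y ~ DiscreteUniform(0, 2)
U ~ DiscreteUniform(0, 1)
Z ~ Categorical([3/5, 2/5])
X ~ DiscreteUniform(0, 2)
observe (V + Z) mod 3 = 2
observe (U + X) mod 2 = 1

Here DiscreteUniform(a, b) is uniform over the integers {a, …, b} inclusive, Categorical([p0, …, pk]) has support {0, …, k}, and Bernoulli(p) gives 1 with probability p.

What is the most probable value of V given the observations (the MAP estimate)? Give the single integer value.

Enumerate traces; 54 have nonzero weight after conditioning:
  (V=1, W=0, Y=0, U=0, Z=1, X=1) weight 1/2025
  (V=1, W=0, Y=0, U=1, Z=1, X=0) weight 1/2025
  (V=1, W=0, Y=0, U=1, Z=1, X=2) weight 1/2025
  (V=1, W=0, Y=1, U=0, Z=1, X=1) weight 2/2025
  (V=1, W=0, Y=1, U=1, Z=1, X=0) weight 2/2025
  (V=1, W=0, Y=1, U=1, Z=1, X=2) weight 2/2025
  (V=1, W=0, Y=2, U=0, Z=1, X=1) weight 2/2025
  (V=1, W=0, Y=2, U=1, Z=1, X=0) weight 2/2025
  (V=2, W=0, Y=0, U=0, Z=0, X=1) weight 1/225
  … 45 more
Group by V:
  weight(V=1) = 1/15
  weight(V=2) = 1/10
Total weight = 1/15 + 1/10 = 1/6
P(V=1 | obs) = 1/15 / 1/6 = 2/5
P(V=2 | obs) = 1/10 / 1/6 = 3/5
argmax = 2

argmax_v P(V = v | obs) = 2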